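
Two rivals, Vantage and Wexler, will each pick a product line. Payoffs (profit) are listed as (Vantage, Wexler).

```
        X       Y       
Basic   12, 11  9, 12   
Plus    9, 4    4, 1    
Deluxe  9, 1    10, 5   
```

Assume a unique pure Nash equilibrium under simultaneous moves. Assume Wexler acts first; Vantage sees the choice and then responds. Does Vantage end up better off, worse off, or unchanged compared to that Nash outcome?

Backward induction with Wexler moving first.
- X: Vantage compares 12, 9, 9 and picks Basic; Wexler would get 11.
- Y: Vantage compares 9, 4, 10 and picks Deluxe; Wexler would get 5.
Among 11, 5, the best is 11 at X. Subgame-perfect outcome: (Basic, X) with payoffs (12, 11).
Under simultaneous play:
Vantage's best replies: X→Basic; Y→Deluxe.
Wexler's best replies: Basic→Y; Plus→X; Deluxe→Y.
The unique mutual best reply is (Deluxe, Y), giving (10, 5).
Vantage earns 12 sequentially versus 10 at the Nash outcome: better off.

better off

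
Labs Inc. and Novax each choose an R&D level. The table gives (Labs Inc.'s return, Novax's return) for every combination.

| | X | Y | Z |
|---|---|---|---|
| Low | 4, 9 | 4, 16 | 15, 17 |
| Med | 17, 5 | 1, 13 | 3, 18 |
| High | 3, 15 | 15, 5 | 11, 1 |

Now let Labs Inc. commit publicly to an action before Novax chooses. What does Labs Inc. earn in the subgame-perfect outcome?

15

Solve by backward induction (Labs Inc. leads).
- Low → Novax plays Z (best of 9, 16, 17); Labs Inc. gets 15.
- Med → Novax plays Z (best of 5, 13, 18); Labs Inc. gets 3.
- High → Novax plays X (best of 15, 5, 1); Labs Inc. gets 3.
Among 15, 3, 3, the best is 15 at Low. Subgame-perfect outcome: (Low, Z) with payoffs (15, 17).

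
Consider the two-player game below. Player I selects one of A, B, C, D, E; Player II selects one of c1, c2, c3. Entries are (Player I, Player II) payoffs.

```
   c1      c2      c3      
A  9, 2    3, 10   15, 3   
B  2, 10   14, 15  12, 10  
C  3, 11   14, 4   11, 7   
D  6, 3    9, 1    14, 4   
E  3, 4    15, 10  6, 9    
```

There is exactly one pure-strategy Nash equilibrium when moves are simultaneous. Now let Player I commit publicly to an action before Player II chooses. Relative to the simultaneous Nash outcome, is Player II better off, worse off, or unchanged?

Solve by backward induction (Player I leads).
- A: BR = c2, leader payoff 3.
- B: BR = c2, leader payoff 14.
- C: BR = c1, leader payoff 3.
- D: BR = c3, leader payoff 14.
- E: BR = c2, leader payoff 15.
Maximizing over 3, 14, 3, 14, 15, Player I chooses E. Subgame-perfect outcome: (E, c2) with payoffs (15, 10).
For the simultaneous game, intersect best replies.
Player I's best replies: c1→A; c2→E; c3→A.
Player II's best replies: A→c2; B→c2; C→c1; D→c3; E→c2.
Only (E, c2) has each player best-responding; Nash payoffs (15, 10).
Player II earns 10 sequentially versus 10 at the Nash outcome: unchanged.

unchanged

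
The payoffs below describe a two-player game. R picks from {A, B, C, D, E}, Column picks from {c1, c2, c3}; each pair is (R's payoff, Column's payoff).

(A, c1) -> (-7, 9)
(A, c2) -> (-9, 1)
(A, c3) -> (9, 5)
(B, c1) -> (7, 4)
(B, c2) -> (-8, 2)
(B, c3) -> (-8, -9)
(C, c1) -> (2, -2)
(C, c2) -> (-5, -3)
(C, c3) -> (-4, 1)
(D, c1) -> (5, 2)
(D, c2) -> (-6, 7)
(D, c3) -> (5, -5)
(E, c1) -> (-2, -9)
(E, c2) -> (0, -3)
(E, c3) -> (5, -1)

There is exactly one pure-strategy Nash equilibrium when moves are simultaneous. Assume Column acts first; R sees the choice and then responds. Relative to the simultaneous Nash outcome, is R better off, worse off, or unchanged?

Work backward from R's decision.
- c1 → R plays B (best of -7, 7, 2, 5, -2); Column gets 4.
- c2 → R plays E (best of -9, -8, -5, -6, 0); Column gets -3.
- c3 → R plays A (best of 9, -8, -4, 5, 5); Column gets 5.
Column's induced payoffs are 4, -3, 5, so Column commits to c3. Subgame-perfect outcome: (A, c3) with payoffs (9, 5).
For the simultaneous game, intersect best replies.
R's best replies: c1→B; c2→E; c3→A.
Column's best replies: A→c1; B→c1; C→c3; D→c2; E→c3.
The unique mutual best reply is (B, c1), giving (7, 4).
R earns 9 sequentially versus 7 at the Nash outcome: better off.

better off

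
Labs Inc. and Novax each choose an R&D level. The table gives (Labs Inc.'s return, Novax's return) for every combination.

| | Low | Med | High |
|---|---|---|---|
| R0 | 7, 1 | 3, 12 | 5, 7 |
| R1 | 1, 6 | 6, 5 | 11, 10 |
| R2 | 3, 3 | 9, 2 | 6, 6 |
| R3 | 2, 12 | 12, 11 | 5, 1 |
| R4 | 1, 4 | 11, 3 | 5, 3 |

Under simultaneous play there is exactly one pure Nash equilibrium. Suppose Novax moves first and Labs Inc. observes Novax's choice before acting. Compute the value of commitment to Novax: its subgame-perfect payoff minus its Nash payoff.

Labs Inc. best-responds to each possible Novax move:
- Low → Labs Inc. plays R0 (best of 7, 1, 3, 2, 1); Novax gets 1.
- Med → Labs Inc. plays R3 (best of 3, 6, 9, 12, 11); Novax gets 11.
- High → Labs Inc. plays R1 (best of 5, 11, 6, 5, 5); Novax gets 10.
Novax's induced payoffs are 1, 11, 10, so Novax commits to Med. Subgame-perfect outcome: (R3, Med) with payoffs (12, 11).
Under simultaneous play:
Labs Inc.'s best replies: Low→R0; Med→R3; High→R1.
Novax's best replies: R0→Med; R1→High; R2→High; R3→Low; R4→Low.
Only (R1, High) has each player best-responding; Nash payoffs (11, 10).
Novax's commitment gain: 11 − 10 = 1.

1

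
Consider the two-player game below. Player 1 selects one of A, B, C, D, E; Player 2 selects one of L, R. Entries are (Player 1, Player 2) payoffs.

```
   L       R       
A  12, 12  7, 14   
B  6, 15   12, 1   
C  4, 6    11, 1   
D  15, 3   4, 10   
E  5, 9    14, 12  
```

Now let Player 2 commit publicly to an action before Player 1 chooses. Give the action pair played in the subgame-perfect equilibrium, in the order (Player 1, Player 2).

(E, R)

Backward induction with Player 2 moving first.
- L → Player 1 plays D (best of 12, 6, 4, 15, 5); Player 2 gets 3.
- R → Player 1 plays E (best of 7, 12, 11, 4, 14); Player 2 gets 12.
Player 2's induced payoffs are 3, 12, so Player 2 commits to R. Subgame-perfect outcome: (E, R) with payoffs (14, 12).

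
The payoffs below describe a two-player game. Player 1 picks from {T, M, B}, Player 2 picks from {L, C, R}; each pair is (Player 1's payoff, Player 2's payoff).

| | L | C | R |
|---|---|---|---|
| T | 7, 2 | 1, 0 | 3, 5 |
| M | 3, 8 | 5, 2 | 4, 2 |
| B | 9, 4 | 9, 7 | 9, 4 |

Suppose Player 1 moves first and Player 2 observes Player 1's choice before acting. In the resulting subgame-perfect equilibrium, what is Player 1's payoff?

Work backward from Player 2's decision.
- T: Player 2 compares 2, 0, 5 and picks R; Player 1 would get 3.
- M: Player 2 compares 8, 2, 2 and picks L; Player 1 would get 3.
- B: Player 2 compares 4, 7, 4 and picks C; Player 1 would get 9.
Player 1's induced payoffs are 3, 3, 9, so Player 1 commits to B. Subgame-perfect outcome: (B, C) with payoffs (9, 7).

9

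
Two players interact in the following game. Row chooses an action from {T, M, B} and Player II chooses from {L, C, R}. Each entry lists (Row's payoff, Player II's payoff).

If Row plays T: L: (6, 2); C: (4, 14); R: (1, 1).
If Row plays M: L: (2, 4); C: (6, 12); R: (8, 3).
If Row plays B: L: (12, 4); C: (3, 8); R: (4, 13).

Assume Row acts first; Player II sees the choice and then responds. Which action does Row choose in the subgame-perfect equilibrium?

Work backward from Player II's decision.
- T: BR = C, leader payoff 4.
- M: BR = C, leader payoff 6.
- B: BR = R, leader payoff 4.
Maximizing over 4, 6, 4, Row chooses M. Subgame-perfect outcome: (M, C) with payoffs (6, 12).

M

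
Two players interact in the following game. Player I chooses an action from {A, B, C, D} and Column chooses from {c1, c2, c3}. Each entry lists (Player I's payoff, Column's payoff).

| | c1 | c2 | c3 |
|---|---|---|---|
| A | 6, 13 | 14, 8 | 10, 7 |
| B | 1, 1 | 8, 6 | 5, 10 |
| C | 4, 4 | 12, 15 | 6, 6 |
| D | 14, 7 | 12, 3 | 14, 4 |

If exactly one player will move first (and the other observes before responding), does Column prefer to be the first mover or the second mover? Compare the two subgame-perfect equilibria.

If Player I leads: Column's best replies are A→c1, B→c3, C→c2, D→c1; Player I's induced payoffs 6, 5, 12, 14; outcome (D, c1), payoffs (14, 7).
If Column leads: Player I's best replies are c1→D, c2→A, c3→D; Column's induced payoffs 7, 8, 4; outcome (A, c2), payoffs (14, 8).
Column gets 8 moving first and 7 moving second, so Column prefers to move first.

first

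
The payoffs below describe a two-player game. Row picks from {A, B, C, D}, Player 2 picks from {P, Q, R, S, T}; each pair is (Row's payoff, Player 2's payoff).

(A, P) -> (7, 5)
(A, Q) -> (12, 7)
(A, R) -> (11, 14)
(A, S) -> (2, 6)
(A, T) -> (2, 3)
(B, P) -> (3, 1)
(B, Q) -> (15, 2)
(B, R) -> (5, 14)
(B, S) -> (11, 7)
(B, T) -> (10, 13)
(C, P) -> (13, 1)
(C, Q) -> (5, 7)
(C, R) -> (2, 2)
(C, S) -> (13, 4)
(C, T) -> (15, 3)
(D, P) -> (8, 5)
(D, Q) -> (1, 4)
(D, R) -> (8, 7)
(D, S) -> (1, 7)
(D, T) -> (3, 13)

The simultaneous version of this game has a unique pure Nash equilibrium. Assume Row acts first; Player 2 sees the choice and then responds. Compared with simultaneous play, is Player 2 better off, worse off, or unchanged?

Player 2 best-responds to each possible Row move:
- A → Player 2 plays R (best of 5, 7, 14, 6, 3); Row gets 11.
- B → Player 2 plays R (best of 1, 2, 14, 7, 13); Row gets 5.
- C → Player 2 plays Q (best of 1, 7, 2, 4, 3); Row gets 5.
- D → Player 2 plays T (best of 5, 4, 7, 7, 13); Row gets 3.
Row's induced payoffs are 11, 5, 5, 3, so Row commits to A. Subgame-perfect outcome: (A, R) with payoffs (11, 14).
For the simultaneous game, intersect best replies.
Row's best replies: P→C; Q→B; R→A; S→C; T→C.
Player 2's best replies: A→R; B→R; C→Q; D→T.
Only (A, R) has each player best-responding; Nash payoffs (11, 14).
Player 2 earns 14 sequentially versus 14 at the Nash outcome: unchanged.

unchanged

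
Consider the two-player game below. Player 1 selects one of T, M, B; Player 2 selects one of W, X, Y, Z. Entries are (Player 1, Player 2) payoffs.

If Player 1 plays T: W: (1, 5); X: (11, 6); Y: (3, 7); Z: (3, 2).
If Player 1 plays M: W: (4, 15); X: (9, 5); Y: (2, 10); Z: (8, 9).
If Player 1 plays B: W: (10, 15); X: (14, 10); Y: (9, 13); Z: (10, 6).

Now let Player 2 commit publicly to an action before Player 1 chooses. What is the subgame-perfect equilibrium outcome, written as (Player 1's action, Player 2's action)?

(B, W)

Solve by backward induction (Player 2 leads).
- W: BR = B, leader payoff 15.
- X: BR = B, leader payoff 10.
- Y: BR = B, leader payoff 13.
- Z: BR = B, leader payoff 6.
Player 2's induced payoffs are 15, 10, 13, 6, so Player 2 commits to W. Subgame-perfect outcome: (B, W) with payoffs (10, 15).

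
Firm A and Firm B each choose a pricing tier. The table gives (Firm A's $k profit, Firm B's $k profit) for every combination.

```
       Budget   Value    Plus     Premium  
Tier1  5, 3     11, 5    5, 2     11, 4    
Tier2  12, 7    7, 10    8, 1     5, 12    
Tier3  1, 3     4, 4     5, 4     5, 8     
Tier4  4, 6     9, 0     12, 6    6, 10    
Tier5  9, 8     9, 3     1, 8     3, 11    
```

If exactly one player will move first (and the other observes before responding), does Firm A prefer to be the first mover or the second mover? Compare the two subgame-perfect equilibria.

second

If Firm A leads: Firm B's best replies are Tier1→Value, Tier2→Premium, Tier3→Premium, Tier4→Premium, Tier5→Premium; Firm A's induced payoffs 11, 5, 5, 6, 3; outcome (Tier1, Value), payoffs (11, 5).
If Firm B leads: Firm A's best replies are Budget→Tier2, Value→Tier1, Plus→Tier4, Premium→Tier1; Firm B's induced payoffs 7, 5, 6, 4; outcome (Tier2, Budget), payoffs (12, 7).
Firm A gets 11 moving first and 12 moving second, so Firm A prefers to move second.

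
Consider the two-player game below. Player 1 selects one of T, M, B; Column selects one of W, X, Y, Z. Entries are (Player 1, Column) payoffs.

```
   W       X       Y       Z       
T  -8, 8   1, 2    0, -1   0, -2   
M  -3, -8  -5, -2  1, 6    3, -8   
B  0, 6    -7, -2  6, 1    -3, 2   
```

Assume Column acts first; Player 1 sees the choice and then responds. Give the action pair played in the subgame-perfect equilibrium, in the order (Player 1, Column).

(B, W)

Player 1 best-responds to each possible Column move:
- W → Player 1 plays B (best of -8, -3, 0); Column gets 6.
- X → Player 1 plays T (best of 1, -5, -7); Column gets 2.
- Y → Player 1 plays B (best of 0, 1, 6); Column gets 1.
- Z → Player 1 plays M (best of 0, 3, -3); Column gets -8.
Column's induced payoffs are 6, 2, 1, -8, so Column commits to W. Subgame-perfect outcome: (B, W) with payoffs (0, 6).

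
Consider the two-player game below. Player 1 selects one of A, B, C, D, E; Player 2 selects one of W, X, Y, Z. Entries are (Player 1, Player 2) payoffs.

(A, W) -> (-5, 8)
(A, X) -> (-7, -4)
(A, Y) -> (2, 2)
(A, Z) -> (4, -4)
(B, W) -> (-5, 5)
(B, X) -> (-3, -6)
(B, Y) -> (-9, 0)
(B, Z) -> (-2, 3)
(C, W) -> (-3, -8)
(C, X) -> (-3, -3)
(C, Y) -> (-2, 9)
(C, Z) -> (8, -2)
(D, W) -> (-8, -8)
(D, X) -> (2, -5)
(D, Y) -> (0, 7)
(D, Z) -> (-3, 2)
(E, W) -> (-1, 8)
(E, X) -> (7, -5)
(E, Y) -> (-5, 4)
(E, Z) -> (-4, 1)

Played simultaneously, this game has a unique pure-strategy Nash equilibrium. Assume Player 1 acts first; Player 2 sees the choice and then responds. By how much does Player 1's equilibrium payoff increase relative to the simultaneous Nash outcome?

Solve by backward induction (Player 1 leads).
- A: Player 2 compares 8, -4, 2, -4 and picks W; Player 1 would get -5.
- B: Player 2 compares 5, -6, 0, 3 and picks W; Player 1 would get -5.
- C: Player 2 compares -8, -3, 9, -2 and picks Y; Player 1 would get -2.
- D: Player 2 compares -8, -5, 7, 2 and picks Y; Player 1 would get 0.
- E: Player 2 compares 8, -5, 4, 1 and picks W; Player 1 would get -1.
Player 1's induced payoffs are -5, -5, -2, 0, -1, so Player 1 commits to D. Subgame-perfect outcome: (D, Y) with payoffs (0, 7).
For the simultaneous game, intersect best replies.
Player 1's best replies: W→E; X→E; Y→A; Z→C.
Player 2's best replies: A→W; B→W; C→Y; D→Y; E→W.
Only (E, W) has each player best-responding; Nash payoffs (-1, 8).
Player 1's commitment gain: 0 − -1 = 1.

1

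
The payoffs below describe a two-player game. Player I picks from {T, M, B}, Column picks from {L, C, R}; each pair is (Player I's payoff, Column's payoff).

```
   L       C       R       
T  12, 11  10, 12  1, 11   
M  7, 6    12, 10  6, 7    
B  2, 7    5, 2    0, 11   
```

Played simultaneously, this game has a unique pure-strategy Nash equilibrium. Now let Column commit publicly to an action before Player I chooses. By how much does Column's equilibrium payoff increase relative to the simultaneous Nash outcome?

1

Solve by backward induction (Column leads).
- L → Player I plays T (best of 12, 7, 2); Column gets 11.
- C → Player I plays M (best of 10, 12, 5); Column gets 10.
- R → Player I plays M (best of 1, 6, 0); Column gets 7.
Maximizing over 11, 10, 7, Column chooses L. Subgame-perfect outcome: (T, L) with payoffs (12, 11).
Now find the simultaneous Nash equilibrium.
Player I's best replies: L→T; C→M; R→M.
Column's best replies: T→C; M→C; B→R.
The unique mutual best reply is (M, C), giving (12, 10).
Column's commitment gain: 11 − 10 = 1.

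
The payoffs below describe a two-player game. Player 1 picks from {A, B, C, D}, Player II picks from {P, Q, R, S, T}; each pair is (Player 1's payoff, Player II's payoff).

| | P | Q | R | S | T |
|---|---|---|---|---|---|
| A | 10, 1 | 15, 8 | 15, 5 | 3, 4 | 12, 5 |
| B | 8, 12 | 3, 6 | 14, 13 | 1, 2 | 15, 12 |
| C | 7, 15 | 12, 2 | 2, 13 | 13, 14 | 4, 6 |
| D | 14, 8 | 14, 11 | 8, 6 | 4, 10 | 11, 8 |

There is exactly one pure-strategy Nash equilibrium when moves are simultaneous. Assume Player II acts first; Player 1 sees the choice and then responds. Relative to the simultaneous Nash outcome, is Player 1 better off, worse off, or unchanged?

Work backward from Player 1's decision.
- P: Player 1 compares 10, 8, 7, 14 and picks D; Player II would get 8.
- Q: Player 1 compares 15, 3, 12, 14 and picks A; Player II would get 8.
- R: Player 1 compares 15, 14, 2, 8 and picks A; Player II would get 5.
- S: Player 1 compares 3, 1, 13, 4 and picks C; Player II would get 14.
- T: Player 1 compares 12, 15, 4, 11 and picks B; Player II would get 12.
Player II's induced payoffs are 8, 8, 5, 14, 12, so Player II commits to S. Subgame-perfect outcome: (C, S) with payoffs (13, 14).
Now find the simultaneous Nash equilibrium.
Player 1's best replies: P→D; Q→A; R→A; S→C; T→B.
Player II's best replies: A→Q; B→R; C→P; D→Q.
Only (A, Q) has each player best-responding; Nash payoffs (15, 8).
Player 1 earns 13 sequentially versus 15 at the Nash outcome: worse off.

worse off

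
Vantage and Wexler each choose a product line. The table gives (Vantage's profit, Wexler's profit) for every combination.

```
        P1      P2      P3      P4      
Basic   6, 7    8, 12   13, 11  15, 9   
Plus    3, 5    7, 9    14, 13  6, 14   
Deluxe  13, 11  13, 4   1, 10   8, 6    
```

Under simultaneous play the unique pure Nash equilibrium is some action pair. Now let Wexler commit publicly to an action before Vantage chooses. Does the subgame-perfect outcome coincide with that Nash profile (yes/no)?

Solve by backward induction (Wexler leads).
- P1: Vantage compares 6, 3, 13 and picks Deluxe; Wexler would get 11.
- P2: Vantage compares 8, 7, 13 and picks Deluxe; Wexler would get 4.
- P3: Vantage compares 13, 14, 1 and picks Plus; Wexler would get 13.
- P4: Vantage compares 15, 6, 8 and picks Basic; Wexler would get 9.
Wexler's induced payoffs are 11, 4, 13, 9, so Wexler commits to P3. Subgame-perfect outcome: (Plus, P3) with payoffs (14, 13).
Under simultaneous play:
Vantage's best replies: P1→Deluxe; P2→Deluxe; P3→Plus; P4→Basic.
Wexler's best replies: Basic→P2; Plus→P4; Deluxe→P1.
The unique mutual best reply is (Deluxe, P1), giving (13, 11).
Sequential outcome (Plus, P3) differs from the Nash profile (Deluxe, P1).

no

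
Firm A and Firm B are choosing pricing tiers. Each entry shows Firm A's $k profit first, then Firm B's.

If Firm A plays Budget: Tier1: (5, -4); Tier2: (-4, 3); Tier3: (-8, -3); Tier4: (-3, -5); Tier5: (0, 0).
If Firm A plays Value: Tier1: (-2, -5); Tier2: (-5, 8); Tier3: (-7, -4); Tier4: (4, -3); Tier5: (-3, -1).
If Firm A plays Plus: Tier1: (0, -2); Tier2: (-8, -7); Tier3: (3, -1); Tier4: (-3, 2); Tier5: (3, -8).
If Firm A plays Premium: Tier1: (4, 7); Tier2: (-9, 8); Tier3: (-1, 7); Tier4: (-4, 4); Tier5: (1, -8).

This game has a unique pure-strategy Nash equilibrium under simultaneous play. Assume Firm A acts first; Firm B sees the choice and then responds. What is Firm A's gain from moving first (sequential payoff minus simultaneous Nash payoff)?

1

Solve by backward induction (Firm A leads).
- Budget: BR = Tier2, leader payoff -4.
- Value: BR = Tier2, leader payoff -5.
- Plus: BR = Tier4, leader payoff -3.
- Premium: BR = Tier2, leader payoff -9.
Maximizing over -4, -5, -3, -9, Firm A chooses Plus. Subgame-perfect outcome: (Plus, Tier4) with payoffs (-3, 2).
Now find the simultaneous Nash equilibrium.
Firm A's best replies: Tier1→Budget; Tier2→Budget; Tier3→Plus; Tier4→Value; Tier5→Plus.
Firm B's best replies: Budget→Tier2; Value→Tier2; Plus→Tier4; Premium→Tier2.
The unique mutual best reply is (Budget, Tier2), giving (-4, 3).
Firm A's commitment gain: -3 − -4 = 1.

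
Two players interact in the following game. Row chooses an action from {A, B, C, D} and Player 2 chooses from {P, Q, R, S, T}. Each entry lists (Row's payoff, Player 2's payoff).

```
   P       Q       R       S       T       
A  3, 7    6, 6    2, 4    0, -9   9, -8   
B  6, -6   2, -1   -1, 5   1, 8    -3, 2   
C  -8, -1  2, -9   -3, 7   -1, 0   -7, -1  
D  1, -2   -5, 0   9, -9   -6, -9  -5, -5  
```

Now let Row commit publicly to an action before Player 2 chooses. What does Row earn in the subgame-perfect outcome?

Work backward from Player 2's decision.
- A → Player 2 plays P (best of 7, 6, 4, -9, -8); Row gets 3.
- B → Player 2 plays S (best of -6, -1, 5, 8, 2); Row gets 1.
- C → Player 2 plays R (best of -1, -9, 7, 0, -1); Row gets -3.
- D → Player 2 plays Q (best of -2, 0, -9, -9, -5); Row gets -5.
Row's induced payoffs are 3, 1, -3, -5, so Row commits to A. Subgame-perfect outcome: (A, P) with payoffs (3, 7).

3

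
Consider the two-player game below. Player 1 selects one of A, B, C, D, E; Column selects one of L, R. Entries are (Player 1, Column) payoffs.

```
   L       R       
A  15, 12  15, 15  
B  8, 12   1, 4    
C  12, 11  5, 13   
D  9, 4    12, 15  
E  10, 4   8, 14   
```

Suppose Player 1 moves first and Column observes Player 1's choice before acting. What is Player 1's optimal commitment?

A

Work backward from Column's decision.
- A: BR = R, leader payoff 15.
- B: BR = L, leader payoff 8.
- C: BR = R, leader payoff 5.
- D: BR = R, leader payoff 12.
- E: BR = R, leader payoff 8.
Among 15, 8, 5, 12, 8, the best is 15 at A. Subgame-perfect outcome: (A, R) with payoffs (15, 15).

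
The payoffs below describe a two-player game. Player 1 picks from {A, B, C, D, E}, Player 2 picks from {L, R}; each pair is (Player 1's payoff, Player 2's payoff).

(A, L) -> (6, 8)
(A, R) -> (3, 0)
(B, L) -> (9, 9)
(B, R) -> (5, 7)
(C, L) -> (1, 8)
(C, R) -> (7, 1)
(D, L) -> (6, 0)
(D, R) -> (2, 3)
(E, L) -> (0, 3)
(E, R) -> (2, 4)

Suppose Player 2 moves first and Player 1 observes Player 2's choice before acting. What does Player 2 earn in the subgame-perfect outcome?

Solve by backward induction (Player 2 leads).
- L → Player 1 plays B (best of 6, 9, 1, 6, 0); Player 2 gets 9.
- R → Player 1 plays C (best of 3, 5, 7, 2, 2); Player 2 gets 1.
Player 2's induced payoffs are 9, 1, so Player 2 commits to L. Subgame-perfect outcome: (B, L) with payoffs (9, 9).

9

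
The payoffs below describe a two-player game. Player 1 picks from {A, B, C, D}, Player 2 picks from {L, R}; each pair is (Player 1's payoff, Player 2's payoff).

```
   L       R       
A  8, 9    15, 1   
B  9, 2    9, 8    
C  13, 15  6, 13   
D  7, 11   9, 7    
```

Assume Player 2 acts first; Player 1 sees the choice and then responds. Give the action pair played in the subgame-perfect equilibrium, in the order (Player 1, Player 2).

Player 1 best-responds to each possible Player 2 move:
- L: Player 1 compares 8, 9, 13, 7 and picks C; Player 2 would get 15.
- R: Player 1 compares 15, 9, 6, 9 and picks A; Player 2 would get 1.
Maximizing over 15, 1, Player 2 chooses L. Subgame-perfect outcome: (C, L) with payoffs (13, 15).

(C, L)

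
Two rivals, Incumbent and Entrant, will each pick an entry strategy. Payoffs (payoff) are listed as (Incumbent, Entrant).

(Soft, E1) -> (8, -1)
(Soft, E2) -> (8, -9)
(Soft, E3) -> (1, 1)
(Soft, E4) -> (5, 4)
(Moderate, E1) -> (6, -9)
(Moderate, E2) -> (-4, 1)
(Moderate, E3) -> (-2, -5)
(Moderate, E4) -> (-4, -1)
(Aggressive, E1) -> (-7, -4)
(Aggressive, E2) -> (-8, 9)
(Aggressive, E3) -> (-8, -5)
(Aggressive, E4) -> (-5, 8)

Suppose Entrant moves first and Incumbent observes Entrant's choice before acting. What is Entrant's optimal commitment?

E4

Incumbent best-responds to each possible Entrant move:
- E1: Incumbent compares 8, 6, -7 and picks Soft; Entrant would get -1.
- E2: Incumbent compares 8, -4, -8 and picks Soft; Entrant would get -9.
- E3: Incumbent compares 1, -2, -8 and picks Soft; Entrant would get 1.
- E4: Incumbent compares 5, -4, -5 and picks Soft; Entrant would get 4.
Maximizing over -1, -9, 1, 4, Entrant chooses E4. Subgame-perfect outcome: (Soft, E4) with payoffs (5, 4).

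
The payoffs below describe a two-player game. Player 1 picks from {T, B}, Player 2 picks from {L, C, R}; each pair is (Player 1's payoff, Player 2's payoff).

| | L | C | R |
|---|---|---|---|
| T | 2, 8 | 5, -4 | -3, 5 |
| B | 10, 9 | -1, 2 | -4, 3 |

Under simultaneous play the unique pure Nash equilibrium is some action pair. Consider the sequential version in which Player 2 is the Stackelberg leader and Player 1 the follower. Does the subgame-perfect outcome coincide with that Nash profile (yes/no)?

yes

Work backward from Player 1's decision.
- L: Player 1 compares 2, 10 and picks B; Player 2 would get 9.
- C: Player 1 compares 5, -1 and picks T; Player 2 would get -4.
- R: Player 1 compares -3, -4 and picks T; Player 2 would get 5.
Maximizing over 9, -4, 5, Player 2 chooses L. Subgame-perfect outcome: (B, L) with payoffs (10, 9).
Under simultaneous play:
Player 1's best replies: L→B; C→T; R→T.
Player 2's best replies: T→L; B→L.
The unique mutual best reply is (B, L), giving (10, 9).
Sequential outcome (B, L) coincides with the Nash profile (B, L).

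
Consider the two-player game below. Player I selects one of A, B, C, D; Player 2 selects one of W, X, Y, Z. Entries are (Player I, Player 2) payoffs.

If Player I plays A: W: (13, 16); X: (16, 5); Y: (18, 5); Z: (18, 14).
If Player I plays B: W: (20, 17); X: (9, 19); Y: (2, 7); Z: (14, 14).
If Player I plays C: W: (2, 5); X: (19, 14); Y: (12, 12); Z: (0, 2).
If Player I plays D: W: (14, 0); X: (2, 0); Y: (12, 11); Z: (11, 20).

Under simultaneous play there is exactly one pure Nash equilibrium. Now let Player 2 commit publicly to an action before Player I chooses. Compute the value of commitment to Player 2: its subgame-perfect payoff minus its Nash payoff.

3

Work backward from Player I's decision.
- W → Player I plays B (best of 13, 20, 2, 14); Player 2 gets 17.
- X → Player I plays C (best of 16, 9, 19, 2); Player 2 gets 14.
- Y → Player I plays A (best of 18, 2, 12, 12); Player 2 gets 5.
- Z → Player I plays A (best of 18, 14, 0, 11); Player 2 gets 14.
Player 2's induced payoffs are 17, 14, 5, 14, so Player 2 commits to W. Subgame-perfect outcome: (B, W) with payoffs (20, 17).
Now find the simultaneous Nash equilibrium.
Player I's best replies: W→B; X→C; Y→A; Z→A.
Player 2's best replies: A→W; B→X; C→X; D→Z.
The unique mutual best reply is (C, X), giving (19, 14).
Player 2's commitment gain: 17 − 14 = 3.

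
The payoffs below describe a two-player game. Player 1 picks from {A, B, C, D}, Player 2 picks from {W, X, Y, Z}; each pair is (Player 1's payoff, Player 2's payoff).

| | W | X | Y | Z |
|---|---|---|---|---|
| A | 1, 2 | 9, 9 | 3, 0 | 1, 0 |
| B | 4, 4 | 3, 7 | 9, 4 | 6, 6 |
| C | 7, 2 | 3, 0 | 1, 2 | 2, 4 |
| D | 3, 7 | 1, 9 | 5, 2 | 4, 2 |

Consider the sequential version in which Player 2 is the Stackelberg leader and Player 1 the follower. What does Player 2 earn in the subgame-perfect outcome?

9

Work backward from Player 1's decision.
- W → Player 1 plays C (best of 1, 4, 7, 3); Player 2 gets 2.
- X → Player 1 plays A (best of 9, 3, 3, 1); Player 2 gets 9.
- Y → Player 1 plays B (best of 3, 9, 1, 5); Player 2 gets 4.
- Z → Player 1 plays B (best of 1, 6, 2, 4); Player 2 gets 6.
Maximizing over 2, 9, 4, 6, Player 2 chooses X. Subgame-perfect outcome: (A, X) with payoffs (9, 9).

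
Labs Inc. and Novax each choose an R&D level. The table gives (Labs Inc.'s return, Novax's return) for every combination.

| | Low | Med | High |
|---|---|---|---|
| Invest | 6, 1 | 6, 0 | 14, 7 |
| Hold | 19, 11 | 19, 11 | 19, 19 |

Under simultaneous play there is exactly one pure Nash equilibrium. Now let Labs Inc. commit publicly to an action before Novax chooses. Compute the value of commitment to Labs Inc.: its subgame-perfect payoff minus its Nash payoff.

0

Backward induction with Labs Inc. moving first.
- Invest: Novax compares 1, 0, 7 and picks High; Labs Inc. would get 14.
- Hold: Novax compares 11, 11, 19 and picks High; Labs Inc. would get 19.
Labs Inc.'s induced payoffs are 14, 19, so Labs Inc. commits to Hold. Subgame-perfect outcome: (Hold, High) with payoffs (19, 19).
For the simultaneous game, intersect best replies.
Labs Inc.'s best replies: Low→Hold; Med→Hold; High→Hold.
Novax's best replies: Invest→High; Hold→High.
The unique mutual best reply is (Hold, High), giving (19, 19).
Labs Inc.'s commitment gain: 19 − 19 = 0.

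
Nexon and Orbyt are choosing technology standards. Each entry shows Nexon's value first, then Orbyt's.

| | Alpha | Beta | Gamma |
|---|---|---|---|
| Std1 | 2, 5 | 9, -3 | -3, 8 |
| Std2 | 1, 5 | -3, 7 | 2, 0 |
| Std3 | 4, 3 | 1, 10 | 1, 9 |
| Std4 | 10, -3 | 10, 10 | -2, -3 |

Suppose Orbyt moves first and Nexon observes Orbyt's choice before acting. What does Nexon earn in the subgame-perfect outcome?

10

Backward induction with Orbyt moving first.
- Alpha: BR = Std4, leader payoff -3.
- Beta: BR = Std4, leader payoff 10.
- Gamma: BR = Std2, leader payoff 0.
Orbyt's induced payoffs are -3, 10, 0, so Orbyt commits to Beta. Subgame-perfect outcome: (Std4, Beta) with payoffs (10, 10).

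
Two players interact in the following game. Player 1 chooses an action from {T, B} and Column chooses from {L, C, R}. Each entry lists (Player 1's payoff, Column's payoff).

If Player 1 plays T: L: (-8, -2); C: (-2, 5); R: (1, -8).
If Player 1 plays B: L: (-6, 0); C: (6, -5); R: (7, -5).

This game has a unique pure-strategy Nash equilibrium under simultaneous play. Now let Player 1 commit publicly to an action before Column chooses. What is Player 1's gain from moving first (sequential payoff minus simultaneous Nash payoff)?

Work backward from Column's decision.
- T: Column compares -2, 5, -8 and picks C; Player 1 would get -2.
- B: Column compares 0, -5, -5 and picks L; Player 1 would get -6.
Among -2, -6, the best is -2 at T. Subgame-perfect outcome: (T, C) with payoffs (-2, 5).
Now find the simultaneous Nash equilibrium.
Player 1's best replies: L→B; C→B; R→B.
Column's best replies: T→C; B→L.
The unique mutual best reply is (B, L), giving (-6, 0).
Player 1's commitment gain: -2 − -6 = 4.

4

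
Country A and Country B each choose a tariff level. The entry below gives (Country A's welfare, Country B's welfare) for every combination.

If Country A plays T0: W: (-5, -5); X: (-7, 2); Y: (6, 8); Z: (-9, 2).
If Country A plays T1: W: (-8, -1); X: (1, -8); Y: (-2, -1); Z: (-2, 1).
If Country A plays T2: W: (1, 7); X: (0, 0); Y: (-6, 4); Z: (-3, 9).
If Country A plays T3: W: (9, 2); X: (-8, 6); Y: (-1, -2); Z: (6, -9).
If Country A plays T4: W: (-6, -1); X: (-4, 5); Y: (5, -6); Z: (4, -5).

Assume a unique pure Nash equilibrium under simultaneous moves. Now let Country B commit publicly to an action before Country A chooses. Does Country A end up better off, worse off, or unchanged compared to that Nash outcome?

unchanged

Backward induction with Country B moving first.
- W → Country A plays T3 (best of -5, -8, 1, 9, -6); Country B gets 2.
- X → Country A plays T1 (best of -7, 1, 0, -8, -4); Country B gets -8.
- Y → Country A plays T0 (best of 6, -2, -6, -1, 5); Country B gets 8.
- Z → Country A plays T3 (best of -9, -2, -3, 6, 4); Country B gets -9.
Maximizing over 2, -8, 8, -9, Country B chooses Y. Subgame-perfect outcome: (T0, Y) with payoffs (6, 8).
For the simultaneous game, intersect best replies.
Country A's best replies: W→T3; X→T1; Y→T0; Z→T3.
Country B's best replies: T0→Y; T1→Z; T2→Z; T3→X; T4→X.
Only (T0, Y) has each player best-responding; Nash payoffs (6, 8).
Country A earns 6 sequentially versus 6 at the Nash outcome: unchanged.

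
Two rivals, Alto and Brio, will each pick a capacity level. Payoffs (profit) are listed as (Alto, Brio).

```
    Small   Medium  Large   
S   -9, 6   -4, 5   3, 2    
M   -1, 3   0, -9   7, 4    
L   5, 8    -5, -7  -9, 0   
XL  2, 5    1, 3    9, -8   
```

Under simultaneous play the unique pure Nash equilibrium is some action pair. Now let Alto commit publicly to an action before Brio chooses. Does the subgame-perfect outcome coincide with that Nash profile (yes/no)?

Brio best-responds to each possible Alto move:
- S → Brio plays Small (best of 6, 5, 2); Alto gets -9.
- M → Brio plays Large (best of 3, -9, 4); Alto gets 7.
- L → Brio plays Small (best of 8, -7, 0); Alto gets 5.
- XL → Brio plays Small (best of 5, 3, -8); Alto gets 2.
Maximizing over -9, 7, 5, 2, Alto chooses M. Subgame-perfect outcome: (M, Large) with payoffs (7, 4).
Now find the simultaneous Nash equilibrium.
Alto's best replies: Small→L; Medium→XL; Large→XL.
Brio's best replies: S→Small; M→Large; L→Small; XL→Small.
The unique mutual best reply is (L, Small), giving (5, 8).
Sequential outcome (M, Large) differs from the Nash profile (L, Small).

no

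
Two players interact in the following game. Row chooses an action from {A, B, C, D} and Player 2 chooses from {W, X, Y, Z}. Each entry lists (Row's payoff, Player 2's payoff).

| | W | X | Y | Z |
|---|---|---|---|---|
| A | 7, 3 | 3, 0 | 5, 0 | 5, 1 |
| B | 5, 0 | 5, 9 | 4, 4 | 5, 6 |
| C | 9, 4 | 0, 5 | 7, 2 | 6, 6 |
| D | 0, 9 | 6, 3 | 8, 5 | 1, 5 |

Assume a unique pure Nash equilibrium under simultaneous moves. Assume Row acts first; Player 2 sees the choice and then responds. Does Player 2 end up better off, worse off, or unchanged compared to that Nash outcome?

worse off

Backward induction with Row moving first.
- A: BR = W, leader payoff 7.
- B: BR = X, leader payoff 5.
- C: BR = Z, leader payoff 6.
- D: BR = W, leader payoff 0.
Maximizing over 7, 5, 6, 0, Row chooses A. Subgame-perfect outcome: (A, W) with payoffs (7, 3).
Under simultaneous play:
Row's best replies: W→C; X→D; Y→D; Z→C.
Player 2's best replies: A→W; B→X; C→Z; D→W.
Only (C, Z) has each player best-responding; Nash payoffs (6, 6).
Player 2 earns 3 sequentially versus 6 at the Nash outcome: worse off.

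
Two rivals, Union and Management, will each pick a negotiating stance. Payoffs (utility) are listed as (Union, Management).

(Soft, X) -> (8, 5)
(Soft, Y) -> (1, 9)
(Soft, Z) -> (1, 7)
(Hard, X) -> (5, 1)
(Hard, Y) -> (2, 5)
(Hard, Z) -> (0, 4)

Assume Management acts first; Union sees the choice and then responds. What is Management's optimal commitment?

Union best-responds to each possible Management move:
- X → Union plays Soft (best of 8, 5); Management gets 5.
- Y → Union plays Hard (best of 1, 2); Management gets 5.
- Z → Union plays Soft (best of 1, 0); Management gets 7.
Among 5, 5, 7, the best is 7 at Z. Subgame-perfect outcome: (Soft, Z) with payoffs (1, 7).

Z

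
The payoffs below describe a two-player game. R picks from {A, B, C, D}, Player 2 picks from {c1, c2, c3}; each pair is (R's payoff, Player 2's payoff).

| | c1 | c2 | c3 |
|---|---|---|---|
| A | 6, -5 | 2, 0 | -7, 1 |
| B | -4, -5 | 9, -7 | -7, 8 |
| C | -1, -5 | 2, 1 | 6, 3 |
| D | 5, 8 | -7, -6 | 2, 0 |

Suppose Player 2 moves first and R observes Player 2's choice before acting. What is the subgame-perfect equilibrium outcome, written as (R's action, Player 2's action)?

Backward induction with Player 2 moving first.
- c1: R compares 6, -4, -1, 5 and picks A; Player 2 would get -5.
- c2: R compares 2, 9, 2, -7 and picks B; Player 2 would get -7.
- c3: R compares -7, -7, 6, 2 and picks C; Player 2 would get 3.
Among -5, -7, 3, the best is 3 at c3. Subgame-perfect outcome: (C, c3) with payoffs (6, 3).

(C, c3)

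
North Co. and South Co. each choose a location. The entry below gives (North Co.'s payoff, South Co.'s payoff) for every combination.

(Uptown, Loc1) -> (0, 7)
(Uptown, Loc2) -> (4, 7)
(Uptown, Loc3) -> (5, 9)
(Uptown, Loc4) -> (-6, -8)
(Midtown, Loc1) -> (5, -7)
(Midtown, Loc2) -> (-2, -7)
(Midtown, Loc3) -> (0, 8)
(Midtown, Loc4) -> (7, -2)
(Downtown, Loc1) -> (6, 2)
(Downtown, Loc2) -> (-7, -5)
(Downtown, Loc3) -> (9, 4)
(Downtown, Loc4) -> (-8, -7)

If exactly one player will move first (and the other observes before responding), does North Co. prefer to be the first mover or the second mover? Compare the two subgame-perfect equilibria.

If North Co. leads: South Co.'s best replies are Uptown→Loc3, Midtown→Loc3, Downtown→Loc3; North Co.'s induced payoffs 5, 0, 9; outcome (Downtown, Loc3), payoffs (9, 4).
If South Co. leads: North Co.'s best replies are Loc1→Downtown, Loc2→Uptown, Loc3→Downtown, Loc4→Midtown; South Co.'s induced payoffs 2, 7, 4, -2; outcome (Uptown, Loc2), payoffs (4, 7).
North Co. gets 9 moving first and 4 moving second, so North Co. prefers to move first.

first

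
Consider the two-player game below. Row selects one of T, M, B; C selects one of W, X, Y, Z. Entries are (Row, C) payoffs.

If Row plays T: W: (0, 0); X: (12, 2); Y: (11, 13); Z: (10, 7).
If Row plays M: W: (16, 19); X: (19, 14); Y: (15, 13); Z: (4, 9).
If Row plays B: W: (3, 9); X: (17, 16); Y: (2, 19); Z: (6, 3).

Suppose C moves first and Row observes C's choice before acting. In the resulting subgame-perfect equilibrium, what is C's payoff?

19

Solve by backward induction (C leads).
- W: BR = M, leader payoff 19.
- X: BR = M, leader payoff 14.
- Y: BR = M, leader payoff 13.
- Z: BR = T, leader payoff 7.
C's induced payoffs are 19, 14, 13, 7, so C commits to W. Subgame-perfect outcome: (M, W) with payoffs (16, 19).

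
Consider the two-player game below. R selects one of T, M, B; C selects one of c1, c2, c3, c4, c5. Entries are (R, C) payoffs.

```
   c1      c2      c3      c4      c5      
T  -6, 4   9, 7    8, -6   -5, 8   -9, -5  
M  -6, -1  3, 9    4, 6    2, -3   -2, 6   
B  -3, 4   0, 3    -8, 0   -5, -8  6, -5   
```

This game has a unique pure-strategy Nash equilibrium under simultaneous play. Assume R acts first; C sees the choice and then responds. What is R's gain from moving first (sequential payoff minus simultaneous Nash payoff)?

6

Backward induction with R moving first.
- T: C compares 4, 7, -6, 8, -5 and picks c4; R would get -5.
- M: C compares -1, 9, 6, -3, 6 and picks c2; R would get 3.
- B: C compares 4, 3, 0, -8, -5 and picks c1; R would get -3.
R's induced payoffs are -5, 3, -3, so R commits to M. Subgame-perfect outcome: (M, c2) with payoffs (3, 9).
Under simultaneous play:
R's best replies: c1→B; c2→T; c3→T; c4→M; c5→B.
C's best replies: T→c4; M→c2; B→c1.
Only (B, c1) has each player best-responding; Nash payoffs (-3, 4).
R's commitment gain: 3 − -3 = 6.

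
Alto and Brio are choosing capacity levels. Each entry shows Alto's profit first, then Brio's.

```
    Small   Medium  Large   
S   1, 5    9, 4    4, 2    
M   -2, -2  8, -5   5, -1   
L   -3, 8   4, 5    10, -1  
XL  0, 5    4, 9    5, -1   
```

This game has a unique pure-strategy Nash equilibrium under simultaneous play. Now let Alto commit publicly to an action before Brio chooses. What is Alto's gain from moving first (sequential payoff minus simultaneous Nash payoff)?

Backward induction with Alto moving first.
- S: BR = Small, leader payoff 1.
- M: BR = Large, leader payoff 5.
- L: BR = Small, leader payoff -3.
- XL: BR = Medium, leader payoff 4.
Maximizing over 1, 5, -3, 4, Alto chooses M. Subgame-perfect outcome: (M, Large) with payoffs (5, -1).
Under simultaneous play:
Alto's best replies: Small→S; Medium→S; Large→L.
Brio's best replies: S→Small; M→Large; L→Small; XL→Medium.
Only (S, Small) has each player best-responding; Nash payoffs (1, 5).
Alto's commitment gain: 5 − 1 = 4.

4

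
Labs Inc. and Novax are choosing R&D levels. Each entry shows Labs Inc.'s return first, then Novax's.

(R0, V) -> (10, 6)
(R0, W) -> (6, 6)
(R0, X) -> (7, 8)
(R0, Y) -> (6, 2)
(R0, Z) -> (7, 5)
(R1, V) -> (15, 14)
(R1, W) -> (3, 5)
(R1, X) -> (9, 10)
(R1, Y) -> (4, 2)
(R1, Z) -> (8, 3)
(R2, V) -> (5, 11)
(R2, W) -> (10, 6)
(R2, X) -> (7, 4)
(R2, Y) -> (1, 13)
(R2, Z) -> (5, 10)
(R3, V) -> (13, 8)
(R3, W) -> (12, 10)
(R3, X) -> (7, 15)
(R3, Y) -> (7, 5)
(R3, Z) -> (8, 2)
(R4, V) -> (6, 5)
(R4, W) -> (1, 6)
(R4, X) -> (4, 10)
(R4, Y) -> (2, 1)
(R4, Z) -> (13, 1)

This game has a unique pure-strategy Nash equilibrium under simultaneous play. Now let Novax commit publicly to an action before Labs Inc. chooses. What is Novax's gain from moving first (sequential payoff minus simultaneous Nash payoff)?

0

Solve by backward induction (Novax leads).
- V: BR = R1, leader payoff 14.
- W: BR = R3, leader payoff 10.
- X: BR = R1, leader payoff 10.
- Y: BR = R3, leader payoff 5.
- Z: BR = R4, leader payoff 1.
Maximizing over 14, 10, 10, 5, 1, Novax chooses V. Subgame-perfect outcome: (R1, V) with payoffs (15, 14).
Under simultaneous play:
Labs Inc.'s best replies: V→R1; W→R3; X→R1; Y→R3; Z→R4.
Novax's best replies: R0→X; R1→V; R2→Y; R3→X; R4→X.
The unique mutual best reply is (R1, V), giving (15, 14).
Novax's commitment gain: 14 − 14 = 0.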